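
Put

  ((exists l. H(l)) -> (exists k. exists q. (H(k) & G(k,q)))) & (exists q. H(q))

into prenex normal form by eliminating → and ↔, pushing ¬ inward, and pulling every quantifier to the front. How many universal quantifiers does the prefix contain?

1

First replace A → B with ¬A ∨ B.
  (~(exists l. H(l)) | (exists k. exists q. (H(k) & G(k,q)))) & (exists q. H(q))
Drive negations inward (¬∀x A ≡ ∃x ¬A, ¬∃x A ≡ ∀x ¬A, De Morgan for ∧/∨):
  ((forall l. ~H(l)) | (exists k. exists q. (H(k) & G(k,q)))) & (exists q. H(q))
Rename bound variables to avoid capture: q↦z.
  ((forall l. ~H(l)) | (exists k. exists q. (H(k) & G(k,q)))) & (exists z. H(z))
Pull the quantifiers to the front (each side's bound variable is not free in the other side):
  forall l. exists k. exists q. exists z. ((~H(l) | H(k) & G(k,q)) & H(z))
The prefix is forall l exists k exists q exists z: 1 universal, 3 existential.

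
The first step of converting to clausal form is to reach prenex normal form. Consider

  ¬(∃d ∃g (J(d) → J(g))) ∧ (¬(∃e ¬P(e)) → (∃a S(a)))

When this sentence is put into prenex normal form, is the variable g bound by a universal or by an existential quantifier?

universal

First replace A → B with ¬A ∨ B.
  ¬(∃d ∃g (¬J(d) ∨ J(g))) ∧ (¬¬(∃e ¬P(e)) ∨ (∃a S(a)))
Push ¬ through the quantifiers and connectives to reach negation normal form:
  (∀d ∀g (J(d) ∧ ¬J(g))) ∧ ((∃e ¬P(e)) ∨ (∃a S(a)))
All bound variables are already distinct, so no renaming is needed.
Finally move all quantifiers to the prefix:
  ∀d ∀g ∃e ∃a (J(d) ∧ ¬J(g) ∧ (¬P(e) ∨ S(a)))
The quantifier ∃g sits under an odd number of negations (counting the antecedent side of each →), so it flips to ∀g.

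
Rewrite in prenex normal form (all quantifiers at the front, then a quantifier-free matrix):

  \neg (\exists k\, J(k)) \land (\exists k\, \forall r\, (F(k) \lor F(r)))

Move each ¬ inward, flipping quantifiers it crosses:
  (\forall k\, \neg J(k)) \land (\exists k\, \forall r\, (F(k) \lor F(r)))
Standardize variables apart so no two quantifiers bind the same name: k↦u1.
  (\forall k\, \neg J(k)) \land (\exists u1\, \forall r\, (F(u1) \lor F(r)))
Pull the quantifiers to the front (each side's bound variable is not free in the other side):
  \forall k\, \exists u1\, \forall r\, (\neg J(k) \land (F(u1) \lor F(r)))

\forall k\, \exists u1\, \forall r\, (\neg J(k) \land (F(u1) \lor F(r)))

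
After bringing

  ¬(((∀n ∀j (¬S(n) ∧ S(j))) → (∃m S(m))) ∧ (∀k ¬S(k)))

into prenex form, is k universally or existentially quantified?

First replace A → B with ¬A ∨ B.
  ¬((¬(∀n ∀j (¬S(n) ∧ S(j))) ∨ (∃m S(m))) ∧ (∀k ¬S(k)))
Drive negations inward (¬∀x A ≡ ∃x ¬A, ¬∃x A ≡ ∀x ¬A, De Morgan for ∧/∨):
  (∀n ∀j (¬S(n) ∧ S(j))) ∧ (∀m ¬S(m)) ∨ (∃k S(k))
All bound variables are already distinct, so no renaming is needed.
Finally move all quantifiers to the prefix:
  ∀n ∀j ∀m ∃k (¬S(n) ∧ S(j) ∧ ¬S(m) ∨ S(k))
The quantifier ∀k sits under an odd number of negations (counting the antecedent side of each →), so it flips to ∃k.

existential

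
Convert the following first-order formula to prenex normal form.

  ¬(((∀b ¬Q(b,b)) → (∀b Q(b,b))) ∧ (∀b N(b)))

First replace A → B with ¬A ∨ B.
  ¬((¬(∀b ¬Q(b,b)) ∨ (∀b Q(b,b))) ∧ (∀b N(b)))
Drive negations inward (¬∀x A ≡ ∃x ¬A, ¬∃x A ≡ ∀x ¬A, De Morgan for ∧/∨):
  (∀b ¬Q(b,b)) ∧ (∃b ¬Q(b,b)) ∨ (∃b ¬N(b))
Give each quantifier a distinct variable: b↦z1, b↦a.
  (∀b ¬Q(b,b)) ∧ (∃z1 ¬Q(z1,z1)) ∨ (∃a ¬N(a))
Extract every quantifier outward, since the variables are now distinct and don't occur free across branches:
  ∀b ∃z1 ∃a (¬Q(b,b) ∧ ¬Q(z1,z1) ∨ ¬N(a))

∀b ∃z1 ∃a (¬Q(b,b) ∧ ¬Q(z1,z1) ∨ ¬N(a))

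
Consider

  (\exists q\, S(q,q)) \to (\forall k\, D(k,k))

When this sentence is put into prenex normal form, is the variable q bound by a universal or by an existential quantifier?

Eliminate → and ↔ using ¬ and ∨.
  \neg (\exists q\, S(q,q)) \lor (\forall k\, D(k,k))
Push ¬ through the quantifiers and connectives to reach negation normal form:
  (\forall q\, \neg S(q,q)) \lor (\forall k\, D(k,k))
Extract every quantifier outward, since the variables are now distinct and don't occur free across branches:
  \forall q\, \forall k\, (\neg S(q,q) \lor D(k,k))
The quantifier \exists q sits under an odd number of negations (counting the antecedent side of each →), so it flips to \forall q.

universal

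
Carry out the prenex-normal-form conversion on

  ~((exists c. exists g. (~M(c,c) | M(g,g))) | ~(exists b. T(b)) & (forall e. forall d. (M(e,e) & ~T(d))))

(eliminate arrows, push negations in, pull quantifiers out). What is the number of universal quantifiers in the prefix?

Push ¬ through the quantifiers and connectives to reach negation normal form:
  (forall c. forall g. (M(c,c) & ~M(g,g))) & ((exists b. T(b)) | (exists e. exists d. (~M(e,e) | T(d))))
Extract every quantifier outward, since the variables are now distinct and don't occur free across branches:
  forall c. forall g. exists b. exists e. exists d. (M(c,c) & ~M(g,g) & (T(b) | ~M(e,e) | T(d)))
The prefix is forall c forall g exists b exists e exists d: 2 universal, 3 existential.

2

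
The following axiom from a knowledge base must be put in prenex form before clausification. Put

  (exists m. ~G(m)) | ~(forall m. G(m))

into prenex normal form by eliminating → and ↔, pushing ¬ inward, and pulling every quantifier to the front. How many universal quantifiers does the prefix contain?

Move each ¬ inward, flipping quantifiers it crosses:
  (exists m. ~G(m)) | (exists m. ~G(m))
Rename bound variables to avoid capture: m↦z.
  (exists m. ~G(m)) | (exists z. ~G(z))
Pull the quantifiers to the front (each side's bound variable is not free in the other side):
  exists m. exists z. (~G(m) | ~G(z))
The prefix is exists m exists z: 0 universal, 2 existential.

0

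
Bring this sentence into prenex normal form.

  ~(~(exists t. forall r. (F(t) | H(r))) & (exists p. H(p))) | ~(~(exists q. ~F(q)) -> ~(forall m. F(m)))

exists t. forall r. forall p. forall q. forall m. (F(t) | H(r) | ~H(p) | F(q) & F(m))

Eliminate → and ↔ using ¬ and ∨.
  ~(~(exists t. forall r. (F(t) | H(r))) & (exists p. H(p))) | ~(~~(exists q. ~F(q)) | ~(forall m. F(m)))
Push ¬ through the quantifiers and connectives to reach negation normal form:
  (exists t. forall r. (F(t) | H(r))) | (forall p. ~H(p)) | (forall q. F(q)) & (forall m. F(m))
All bound variables are already distinct, so no renaming is needed.
Pull the quantifiers to the front (each side's bound variable is not free in the other side):
  exists t. forall r. forall p. forall q. forall m. (F(t) | H(r) | ~H(p) | F(q) & F(m))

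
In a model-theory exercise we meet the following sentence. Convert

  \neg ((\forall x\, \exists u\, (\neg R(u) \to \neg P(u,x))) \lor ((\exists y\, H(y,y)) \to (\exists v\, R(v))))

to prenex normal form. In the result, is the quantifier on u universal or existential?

universal

First replace A → B with ¬A ∨ B.
  \neg ((\forall x\, \exists u\, (\neg \neg R(u) \lor \neg P(u,x))) \lor \neg (\exists y\, H(y,y)) \lor (\exists v\, R(v)))
Push ¬ through the quantifiers and connectives to reach negation normal form:
  (\exists x\, \forall u\, (\neg R(u) \land P(u,x))) \land (\exists y\, H(y,y)) \land (\forall v\, \neg R(v))
Extract every quantifier outward, since the variables are now distinct and don't occur free across branches:
  \exists x\, \forall u\, \exists y\, \forall v\, (\neg R(u) \land P(u,x) \land H(y,y) \land \neg R(v))
The quantifier \exists u sits under an odd number of negations (counting the antecedent side of each →), so it flips to \forall u.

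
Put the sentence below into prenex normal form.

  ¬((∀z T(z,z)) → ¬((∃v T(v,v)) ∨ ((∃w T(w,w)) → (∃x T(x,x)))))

Eliminate → and ↔ using ¬ and ∨.
  ¬(¬(∀z T(z,z)) ∨ ¬((∃v T(v,v)) ∨ ¬(∃w T(w,w)) ∨ (∃x T(x,x))))
Push ¬ through the quantifiers and connectives to reach negation normal form:
  (∀z T(z,z)) ∧ ((∃v T(v,v)) ∨ (∀w ¬T(w,w)) ∨ (∃x T(x,x)))
All bound variables are already distinct, so no renaming is needed.
Pull the quantifiers to the front (each side's bound variable is not free in the other side):
  ∀z ∃v ∀w ∃x (T(z,z) ∧ (T(v,v) ∨ ¬T(w,w) ∨ T(x,x)))

∀z ∃v ∀w ∃x (T(z,z) ∧ (T(v,v) ∨ ¬T(w,w) ∨ T(x,x)))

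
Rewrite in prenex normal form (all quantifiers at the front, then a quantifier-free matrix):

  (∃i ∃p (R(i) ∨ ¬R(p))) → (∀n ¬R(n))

∀i ∀p ∀n (¬R(i) ∧ R(p) ∨ ¬R(n))

Eliminate → and ↔ using ¬ and ∨.
  ¬(∃i ∃p (R(i) ∨ ¬R(p))) ∨ (∀n ¬R(n))
Drive negations inward (¬∀x A ≡ ∃x ¬A, ¬∃x A ≡ ∀x ¬A, De Morgan for ∧/∨):
  (∀i ∀p (¬R(i) ∧ R(p))) ∨ (∀n ¬R(n))
All bound variables are already distinct, so no renaming is needed.
Finally move all quantifiers to the prefix:
  ∀i ∀p ∀n (¬R(i) ∧ R(p) ∨ ¬R(n))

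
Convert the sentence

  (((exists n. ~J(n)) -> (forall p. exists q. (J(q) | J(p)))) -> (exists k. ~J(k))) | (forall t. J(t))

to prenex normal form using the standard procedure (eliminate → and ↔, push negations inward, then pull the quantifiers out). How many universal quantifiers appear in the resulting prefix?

Rewrite implications/biconditionals: A → B as ¬A ∨ B.
  ~(~(exists n. ~J(n)) | (forall p. exists q. (J(q) | J(p)))) | (exists k. ~J(k)) | (forall t. J(t))
Move each ¬ inward, flipping quantifiers it crosses:
  (exists n. ~J(n)) & (exists p. forall q. (~J(q) & ~J(p))) | (exists k. ~J(k)) | (forall t. J(t))
All bound variables are already distinct, so no renaming is needed.
Pull the quantifiers to the front (each side's bound variable is not free in the other side):
  exists n. exists p. forall q. exists k. forall t. (~J(n) & ~J(q) & ~J(p) | ~J(k) | J(t))
The prefix is exists n exists p forall q exists k forall t: 2 universal, 3 existential.

2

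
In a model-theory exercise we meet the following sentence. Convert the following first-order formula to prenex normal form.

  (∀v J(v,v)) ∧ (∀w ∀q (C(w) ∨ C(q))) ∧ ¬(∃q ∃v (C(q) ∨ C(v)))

Drive negations inward (¬∀x A ≡ ∃x ¬A, ¬∃x A ≡ ∀x ¬A, De Morgan for ∧/∨):
  (∀v J(v,v)) ∧ (∀w ∀q (C(w) ∨ C(q))) ∧ (∀q ∀v (¬C(q) ∧ ¬C(v)))
Rename bound variables to avoid capture: q↦z, v↦r.
  (∀v J(v,v)) ∧ (∀w ∀q (C(w) ∨ C(q))) ∧ (∀z ∀r (¬C(z) ∧ ¬C(r)))
Finally move all quantifiers to the prefix:
  ∀v ∀w ∀q ∀z ∀r (J(v,v) ∧ (C(w) ∨ C(q)) ∧ ¬C(z) ∧ ¬C(r))

∀v ∀w ∀q ∀z ∀r (J(v,v) ∧ (C(w) ∨ C(q)) ∧ ¬C(z) ∧ ¬C(r))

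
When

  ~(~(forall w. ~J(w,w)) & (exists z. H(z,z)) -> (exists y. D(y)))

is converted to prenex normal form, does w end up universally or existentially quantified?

First replace A → B with ¬A ∨ B.
  ~(~(~(forall w. ~J(w,w)) & (exists z. H(z,z))) | (exists y. D(y)))
Drive negations inward (¬∀x A ≡ ∃x ¬A, ¬∃x A ≡ ∀x ¬A, De Morgan for ∧/∨):
  (exists w. J(w,w)) & (exists z. H(z,z)) & (forall y. ~D(y))
Pull the quantifiers to the front (each side's bound variable is not free in the other side):
  exists w. exists z. forall y. (J(w,w) & H(z,z) & ~D(y))
The quantifier forall w sits under an odd number of negations (counting the antecedent side of each →), so it flips to exists w.

existential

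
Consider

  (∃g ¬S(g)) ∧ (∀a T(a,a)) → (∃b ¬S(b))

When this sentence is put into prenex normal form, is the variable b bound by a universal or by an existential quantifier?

First replace A → B with ¬A ∨ B.
  ¬((∃g ¬S(g)) ∧ (∀a T(a,a))) ∨ (∃b ¬S(b))
Drive negations inward (¬∀x A ≡ ∃x ¬A, ¬∃x A ≡ ∀x ¬A, De Morgan for ∧/∨):
  (∀g S(g)) ∨ (∃a ¬T(a,a)) ∨ (∃b ¬S(b))
All bound variables are already distinct, so no renaming is needed.
Finally move all quantifiers to the prefix:
  ∀g ∃a ∃b (S(g) ∨ ¬T(a,a) ∨ ¬S(b))
The quantifier ∃b sits under an even number of negations (counting the antecedent side of each →), so it remains existential.

existential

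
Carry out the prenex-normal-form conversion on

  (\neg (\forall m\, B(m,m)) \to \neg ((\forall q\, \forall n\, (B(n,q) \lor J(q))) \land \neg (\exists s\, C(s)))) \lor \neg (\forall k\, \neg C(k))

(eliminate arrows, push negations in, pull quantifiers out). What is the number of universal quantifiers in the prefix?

Eliminate → and ↔ using ¬ and ∨.
  \neg \neg (\forall m\, B(m,m)) \lor \neg ((\forall q\, \forall n\, (B(n,q) \lor J(q))) \land \neg (\exists s\, C(s))) \lor \neg (\forall k\, \neg C(k))
Push ¬ through the quantifiers and connectives to reach negation normal form:
  (\forall m\, B(m,m)) \lor (\exists q\, \exists n\, (\neg B(n,q) \land \neg J(q))) \lor (\exists s\, C(s)) \lor (\exists k\, C(k))
All bound variables are already distinct, so no renaming is needed.
Extract every quantifier outward, since the variables are now distinct and don't occur free across branches:
  \forall m\, \exists q\, \exists n\, \exists s\, \exists k\, (B(m,m) \lor \neg B(n,q) \land \neg J(q) \lor C(s) \lor C(k))
The prefix is \forall m \exists q \exists n \exists s \exists k: 1 universal, 4 existential.

1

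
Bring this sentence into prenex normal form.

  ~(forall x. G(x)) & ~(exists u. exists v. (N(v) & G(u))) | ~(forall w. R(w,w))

Push ¬ through the quantifiers and connectives to reach negation normal form:
  (exists x. ~G(x)) & (forall u. forall v. (~N(v) | ~G(u))) | (exists w. ~R(w,w))
Pull the quantifiers to the front (each side's bound variable is not free in the other side):
  exists x. forall u. forall v. exists w. (~G(x) & (~N(v) | ~G(u)) | ~R(w,w))

exists x. forall u. forall v. exists w. (~G(x) & (~N(v) | ~G(u)) | ~R(w,w))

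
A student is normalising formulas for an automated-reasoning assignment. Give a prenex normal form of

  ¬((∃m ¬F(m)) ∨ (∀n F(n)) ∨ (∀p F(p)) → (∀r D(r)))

First replace A → B with ¬A ∨ B.
  ¬(¬((∃m ¬F(m)) ∨ (∀n F(n)) ∨ (∀p F(p))) ∨ (∀r D(r)))
Push ¬ through the quantifiers and connectives to reach negation normal form:
  ((∃m ¬F(m)) ∨ (∀n F(n)) ∨ (∀p F(p))) ∧ (∃r ¬D(r))
All bound variables are already distinct, so no renaming is needed.
Extract every quantifier outward, since the variables are now distinct and don't occur free across branches:
  ∃m ∀n ∀p ∃r ((¬F(m) ∨ F(n) ∨ F(p)) ∧ ¬D(r))

∃m ∀n ∀p ∃r ((¬F(m) ∨ F(n) ∨ F(p)) ∧ ¬D(r))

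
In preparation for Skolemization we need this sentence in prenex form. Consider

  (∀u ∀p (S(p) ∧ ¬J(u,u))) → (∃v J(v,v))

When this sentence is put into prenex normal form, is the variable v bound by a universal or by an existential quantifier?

existential

Rewrite implications/biconditionals: A → B as ¬A ∨ B.
  ¬(∀u ∀p (S(p) ∧ ¬J(u,u))) ∨ (∃v J(v,v))
Drive negations inward (¬∀x A ≡ ∃x ¬A, ¬∃x A ≡ ∀x ¬A, De Morgan for ∧/∨):
  (∃u ∃p (¬S(p) ∨ J(u,u))) ∨ (∃v J(v,v))
All bound variables are already distinct, so no renaming is needed.
Finally move all quantifiers to the prefix:
  ∃u ∃p ∃v (¬S(p) ∨ J(u,u) ∨ J(v,v))
The quantifier ∃v sits under an even number of negations (counting the antecedent side of each →), so it remains existential.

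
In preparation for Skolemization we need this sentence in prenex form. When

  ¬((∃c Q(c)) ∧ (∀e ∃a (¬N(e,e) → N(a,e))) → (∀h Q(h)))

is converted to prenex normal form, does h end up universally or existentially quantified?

Rewrite implications/biconditionals: A → B as ¬A ∨ B.
  ¬(¬((∃c Q(c)) ∧ (∀e ∃a (¬¬N(e,e) ∨ N(a,e)))) ∨ (∀h Q(h)))
Push ¬ through the quantifiers and connectives to reach negation normal form:
  (∃c Q(c)) ∧ (∀e ∃a (N(e,e) ∨ N(a,e))) ∧ (∃h ¬Q(h))
Pull the quantifiers to the front (each side's bound variable is not free in the other side):
  ∃c ∀e ∃a ∃h (Q(c) ∧ (N(e,e) ∨ N(a,e)) ∧ ¬Q(h))
The quantifier ∀h sits under an odd number of negations (counting the antecedent side of each →), so it flips to ∃h.

existential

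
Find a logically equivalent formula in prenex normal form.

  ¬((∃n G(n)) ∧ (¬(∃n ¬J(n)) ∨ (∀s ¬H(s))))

Push ¬ through the quantifiers and connectives to reach negation normal form:
  (∀n ¬G(n)) ∨ (∃n ¬J(n)) ∧ (∃s H(s))
Standardize variables apart so no two quantifiers bind the same name: n↦u.
  (∀n ¬G(n)) ∨ (∃u ¬J(u)) ∧ (∃s H(s))
Extract every quantifier outward, since the variables are now distinct and don't occur free across branches:
  ∀n ∃u ∃s (¬G(n) ∨ ¬J(u) ∧ H(s))

∀n ∃u ∃s (¬G(n) ∨ ¬J(u) ∧ H(s))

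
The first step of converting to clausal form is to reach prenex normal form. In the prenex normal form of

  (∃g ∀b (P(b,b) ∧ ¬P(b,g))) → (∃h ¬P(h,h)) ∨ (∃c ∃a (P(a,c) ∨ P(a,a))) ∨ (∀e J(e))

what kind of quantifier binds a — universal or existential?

existential

Rewrite implications/biconditionals: A → B as ¬A ∨ B.
  ¬(∃g ∀b (P(b,b) ∧ ¬P(b,g))) ∨ (∃h ¬P(h,h)) ∨ (∃c ∃a (P(a,c) ∨ P(a,a))) ∨ (∀e J(e))
Move each ¬ inward, flipping quantifiers it crosses:
  (∀g ∃b (¬P(b,b) ∨ P(b,g))) ∨ (∃h ¬P(h,h)) ∨ (∃c ∃a (P(a,c) ∨ P(a,a))) ∨ (∀e J(e))
Pull the quantifiers to the front (each side's bound variable is not free in the other side):
  ∀g ∃b ∃h ∃c ∃a ∀e (¬P(b,b) ∨ P(b,g) ∨ ¬P(h,h) ∨ P(a,c) ∨ P(a,a) ∨ J(e))
The quantifier ∃a sits under an even number of negations (counting the antecedent side of each →), so it remains existential.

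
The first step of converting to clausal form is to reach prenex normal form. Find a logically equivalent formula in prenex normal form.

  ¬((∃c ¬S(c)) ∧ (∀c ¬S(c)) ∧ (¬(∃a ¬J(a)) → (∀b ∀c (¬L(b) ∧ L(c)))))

Rewrite implications/biconditionals: A → B as ¬A ∨ B.
  ¬((∃c ¬S(c)) ∧ (∀c ¬S(c)) ∧ (¬¬(∃a ¬J(a)) ∨ (∀b ∀c (¬L(b) ∧ L(c)))))
Drive negations inward (¬∀x A ≡ ∃x ¬A, ¬∃x A ≡ ∀x ¬A, De Morgan for ∧/∨):
  (∀c S(c)) ∨ (∃c S(c)) ∨ (∀a J(a)) ∧ (∃b ∃c (L(b) ∨ ¬L(c)))
Give each quantifier a distinct variable: c↦x, c↦w.
  (∀c S(c)) ∨ (∃x S(x)) ∨ (∀a J(a)) ∧ (∃b ∃w (L(b) ∨ ¬L(w)))
Extract every quantifier outward, since the variables are now distinct and don't occur free across branches:
  ∀c ∃x ∀a ∃b ∃w (S(c) ∨ S(x) ∨ J(a) ∧ (L(b) ∨ ¬L(w)))

∀c ∃x ∀a ∃b ∃w (S(c) ∨ S(x) ∨ J(a) ∧ (L(b) ∨ ¬L(w)))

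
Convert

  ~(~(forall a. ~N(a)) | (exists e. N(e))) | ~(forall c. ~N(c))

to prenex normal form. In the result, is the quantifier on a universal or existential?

universal

Push ¬ through the quantifiers and connectives to reach negation normal form:
  (forall a. ~N(a)) & (forall e. ~N(e)) | (exists c. N(c))
Pull the quantifiers to the front (each side's bound variable is not free in the other side):
  forall a. forall e. exists c. (~N(a) & ~N(e) | N(c))
The quantifier forall a sits under an even number of negations, so it remains universal.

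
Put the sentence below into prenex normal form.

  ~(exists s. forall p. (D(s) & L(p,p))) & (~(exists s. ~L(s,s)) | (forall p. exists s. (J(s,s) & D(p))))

Move each ¬ inward, flipping quantifiers it crosses:
  (forall s. exists p. (~D(s) | ~L(p,p))) & ((forall s. L(s,s)) | (forall p. exists s. (J(s,s) & D(p))))
Give each quantifier a distinct variable: s↦y, p↦z, s↦y1.
  (forall s. exists p. (~D(s) | ~L(p,p))) & ((forall y. L(y,y)) | (forall z. exists y1. (J(y1,y1) & D(z))))
Extract every quantifier outward, since the variables are now distinct and don't occur free across branches:
  forall s. exists p. forall y. forall z. exists y1. ((~D(s) | ~L(p,p)) & (L(y,y) | J(y1,y1) & D(z)))

forall s. exists p. forall y. forall z. exists y1. ((~D(s) | ~L(p,p)) & (L(y,y) | J(y1,y1) & D(z)))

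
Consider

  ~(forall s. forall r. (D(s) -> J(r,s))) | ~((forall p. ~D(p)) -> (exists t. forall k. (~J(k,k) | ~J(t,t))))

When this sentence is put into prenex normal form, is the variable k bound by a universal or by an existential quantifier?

Rewrite implications/biconditionals: A → B as ¬A ∨ B.
  ~(forall s. forall r. (~D(s) | J(r,s))) | ~(~(forall p. ~D(p)) | (exists t. forall k. (~J(k,k) | ~J(t,t))))
Move each ¬ inward, flipping quantifiers it crosses:
  (exists s. exists r. (D(s) & ~J(r,s))) | (forall p. ~D(p)) & (forall t. exists k. (J(k,k) & J(t,t)))
Pull the quantifiers to the front (each side's bound variable is not free in the other side):
  exists s. exists r. forall p. forall t. exists k. (D(s) & ~J(r,s) | ~D(p) & J(k,k) & J(t,t))
The quantifier forall k sits under an odd number of negations (counting the antecedent side of each →), so it flips to exists k.

existential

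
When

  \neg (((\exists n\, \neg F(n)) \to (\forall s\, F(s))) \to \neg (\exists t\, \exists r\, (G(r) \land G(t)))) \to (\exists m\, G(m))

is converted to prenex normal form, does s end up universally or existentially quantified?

Rewrite implications/biconditionals: A → B as ¬A ∨ B.
  \neg \neg (\neg (\neg (\exists n\, \neg F(n)) \lor (\forall s\, F(s))) \lor \neg (\exists t\, \exists r\, (G(r) \land G(t)))) \lor (\exists m\, G(m))
Drive negations inward (¬∀x A ≡ ∃x ¬A, ¬∃x A ≡ ∀x ¬A, De Morgan for ∧/∨):
  (\exists n\, \neg F(n)) \land (\exists s\, \neg F(s)) \lor (\forall t\, \forall r\, (\neg G(r) \lor \neg G(t))) \lor (\exists m\, G(m))
Extract every quantifier outward, since the variables are now distinct and don't occur free across branches:
  \exists n\, \exists s\, \forall t\, \forall r\, \exists m\, (\neg F(n) \land \neg F(s) \lor \neg G(r) \lor \neg G(t) \lor G(m))
The quantifier \forall s sits under an odd number of negations (counting the antecedent side of each →), so it flips to \exists s.

existential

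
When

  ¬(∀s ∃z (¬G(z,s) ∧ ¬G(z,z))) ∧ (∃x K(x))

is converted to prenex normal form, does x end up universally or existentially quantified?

existential

Drive negations inward (¬∀x A ≡ ∃x ¬A, ¬∃x A ≡ ∀x ¬A, De Morgan for ∧/∨):
  (∃s ∀z (G(z,s) ∨ G(z,z))) ∧ (∃x K(x))
All bound variables are already distinct, so no renaming is needed.
Finally move all quantifiers to the prefix:
  ∃s ∀z ∃x ((G(z,s) ∨ G(z,z)) ∧ K(x))
The quantifier ∃x sits under an even number of negations, so it remains existential.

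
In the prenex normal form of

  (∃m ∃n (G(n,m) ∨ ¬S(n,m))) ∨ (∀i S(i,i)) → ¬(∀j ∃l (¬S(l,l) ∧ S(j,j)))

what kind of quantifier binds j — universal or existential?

existential

Eliminate → and ↔ using ¬ and ∨.
  ¬((∃m ∃n (G(n,m) ∨ ¬S(n,m))) ∨ (∀i S(i,i))) ∨ ¬(∀j ∃l (¬S(l,l) ∧ S(j,j)))
Move each ¬ inward, flipping quantifiers it crosses:
  (∀m ∀n (¬G(n,m) ∧ S(n,m))) ∧ (∃i ¬S(i,i)) ∨ (∃j ∀l (S(l,l) ∨ ¬S(j,j)))
Pull the quantifiers to the front (each side's bound variable is not free in the other side):
  ∀m ∀n ∃i ∃j ∀l (¬G(n,m) ∧ S(n,m) ∧ ¬S(i,i) ∨ S(l,l) ∨ ¬S(j,j))
The quantifier ∀j sits under an odd number of negations (counting the antecedent side of each →), so it flips to ∃j.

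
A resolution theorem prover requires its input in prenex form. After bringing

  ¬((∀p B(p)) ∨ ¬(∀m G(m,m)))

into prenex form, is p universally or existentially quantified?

existential

Move each ¬ inward, flipping quantifiers it crosses:
  (∃p ¬B(p)) ∧ (∀m G(m,m))
All bound variables are already distinct, so no renaming is needed.
Finally move all quantifiers to the prefix:
  ∃p ∀m (¬B(p) ∧ G(m,m))
The quantifier ∀p sits under an odd number of negations, so it flips to ∃p.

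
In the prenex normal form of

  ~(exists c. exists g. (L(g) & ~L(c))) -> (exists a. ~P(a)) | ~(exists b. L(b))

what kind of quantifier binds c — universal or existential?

existential

Rewrite implications/biconditionals: A → B as ¬A ∨ B.
  ~~(exists c. exists g. (L(g) & ~L(c))) | (exists a. ~P(a)) | ~(exists b. L(b))
Move each ¬ inward, flipping quantifiers it crosses:
  (exists c. exists g. (L(g) & ~L(c))) | (exists a. ~P(a)) | (forall b. ~L(b))
All bound variables are already distinct, so no renaming is needed.
Finally move all quantifiers to the prefix:
  exists c. exists g. exists a. forall b. (L(g) & ~L(c) | ~P(a) | ~L(b))
The quantifier exists c sits under an even number of negations (counting the antecedent side of each →), so it remains existential.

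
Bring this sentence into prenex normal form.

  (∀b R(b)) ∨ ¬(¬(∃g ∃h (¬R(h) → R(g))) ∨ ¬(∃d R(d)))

Eliminate → and ↔ using ¬ and ∨.
  (∀b R(b)) ∨ ¬(¬(∃g ∃h (¬¬R(h) ∨ R(g))) ∨ ¬(∃d R(d)))
Push ¬ through the quantifiers and connectives to reach negation normal form:
  (∀b R(b)) ∨ (∃g ∃h (R(h) ∨ R(g))) ∧ (∃d R(d))
Extract every quantifier outward, since the variables are now distinct and don't occur free across branches:
  ∀b ∃g ∃h ∃d (R(b) ∨ (R(h) ∨ R(g)) ∧ R(d))

∀b ∃g ∃h ∃d (R(b) ∨ (R(h) ∨ R(g)) ∧ R(d))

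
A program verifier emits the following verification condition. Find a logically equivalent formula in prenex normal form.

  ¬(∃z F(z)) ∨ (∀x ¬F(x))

Push ¬ through the quantifiers and connectives to reach negation normal form:
  (∀z ¬F(z)) ∨ (∀x ¬F(x))
All bound variables are already distinct, so no renaming is needed.
Finally move all quantifiers to the prefix:
  ∀z ∀x (¬F(z) ∨ ¬F(x))

∀z ∀x (¬F(z) ∨ ¬F(x))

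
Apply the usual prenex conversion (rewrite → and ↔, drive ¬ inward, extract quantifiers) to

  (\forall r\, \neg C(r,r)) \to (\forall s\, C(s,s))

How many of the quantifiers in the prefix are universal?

1

First replace A → B with ¬A ∨ B.
  \neg (\forall r\, \neg C(r,r)) \lor (\forall s\, C(s,s))
Push ¬ through the quantifiers and connectives to reach negation normal form:
  (\exists r\, C(r,r)) \lor (\forall s\, C(s,s))
Pull the quantifiers to the front (each side's bound variable is not free in the other side):
  \exists r\, \forall s\, (C(r,r) \lor C(s,s))
The prefix is \exists r \forall s: 1 universal, 1 existential.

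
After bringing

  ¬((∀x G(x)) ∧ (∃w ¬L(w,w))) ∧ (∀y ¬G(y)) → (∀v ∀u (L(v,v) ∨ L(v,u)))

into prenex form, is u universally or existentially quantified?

universal

Eliminate → and ↔ using ¬ and ∨.
  ¬(¬((∀x G(x)) ∧ (∃w ¬L(w,w))) ∧ (∀y ¬G(y))) ∨ (∀v ∀u (L(v,v) ∨ L(v,u)))
Drive negations inward (¬∀x A ≡ ∃x ¬A, ¬∃x A ≡ ∀x ¬A, De Morgan for ∧/∨):
  (∀x G(x)) ∧ (∃w ¬L(w,w)) ∨ (∃y G(y)) ∨ (∀v ∀u (L(v,v) ∨ L(v,u)))
Extract every quantifier outward, since the variables are now distinct and don't occur free across branches:
  ∀x ∃w ∃y ∀v ∀u (G(x) ∧ ¬L(w,w) ∨ G(y) ∨ L(v,v) ∨ L(v,u))
The quantifier ∀u sits under an even number of negations (counting the antecedent side of each →), so it remains universal.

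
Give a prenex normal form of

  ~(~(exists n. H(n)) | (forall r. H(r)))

exists n. exists r. (H(n) & ~H(r))

Drive negations inward (¬∀x A ≡ ∃x ¬A, ¬∃x A ≡ ∀x ¬A, De Morgan for ∧/∨):
  (exists n. H(n)) & (exists r. ~H(r))
Finally move all quantifiers to the prefix:
  exists n. exists r. (H(n) & ~H(r))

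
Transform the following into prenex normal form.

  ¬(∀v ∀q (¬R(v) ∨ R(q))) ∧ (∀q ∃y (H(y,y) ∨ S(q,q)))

Move each ¬ inward, flipping quantifiers it crosses:
  (∃v ∃q (R(v) ∧ ¬R(q))) ∧ (∀q ∃y (H(y,y) ∨ S(q,q)))
Rename bound variables to avoid capture: q↦c.
  (∃v ∃q (R(v) ∧ ¬R(q))) ∧ (∀c ∃y (H(y,y) ∨ S(c,c)))
Pull the quantifiers to the front (each side's bound variable is not free in the other side):
  ∃v ∃q ∀c ∃y (R(v) ∧ ¬R(q) ∧ (H(y,y) ∨ S(c,c)))

∃v ∃q ∀c ∃y (R(v) ∧ ¬R(q) ∧ (H(y,y) ∨ S(c,c)))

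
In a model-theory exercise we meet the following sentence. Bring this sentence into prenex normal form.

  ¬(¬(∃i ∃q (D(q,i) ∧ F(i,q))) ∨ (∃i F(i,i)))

Move each ¬ inward, flipping quantifiers it crosses:
  (∃i ∃q (D(q,i) ∧ F(i,q))) ∧ (∀i ¬F(i,i))
Give each quantifier a distinct variable: i↦z.
  (∃i ∃q (D(q,i) ∧ F(i,q))) ∧ (∀z ¬F(z,z))
Pull the quantifiers to the front (each side's bound variable is not free in the other side):
  ∃i ∃q ∀z (D(q,i) ∧ F(i,q) ∧ ¬F(z,z))

∃i ∃q ∀z (D(q,i) ∧ F(i,q) ∧ ¬F(z,z))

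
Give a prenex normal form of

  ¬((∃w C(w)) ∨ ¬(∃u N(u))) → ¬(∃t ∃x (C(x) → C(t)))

Eliminate → and ↔ using ¬ and ∨.
  ¬¬((∃w C(w)) ∨ ¬(∃u N(u))) ∨ ¬(∃t ∃x (¬C(x) ∨ C(t)))
Move each ¬ inward, flipping quantifiers it crosses:
  (∃w C(w)) ∨ (∀u ¬N(u)) ∨ (∀t ∀x (C(x) ∧ ¬C(t)))
All bound variables are already distinct, so no renaming is needed.
Finally move all quantifiers to the prefix:
  ∃w ∀u ∀t ∀x (C(w) ∨ ¬N(u) ∨ C(x) ∧ ¬C(t))

∃w ∀u ∀t ∀x (C(w) ∨ ¬N(u) ∨ C(x) ∧ ¬C(t))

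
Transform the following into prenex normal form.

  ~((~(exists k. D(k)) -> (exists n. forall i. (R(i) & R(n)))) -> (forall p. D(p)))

exists k. exists n. forall i. exists p. ((D(k) | R(i) & R(n)) & ~D(p))

Eliminate → and ↔ using ¬ and ∨.
  ~(~(~~(exists k. D(k)) | (exists n. forall i. (R(i) & R(n)))) | (forall p. D(p)))
Drive negations inward (¬∀x A ≡ ∃x ¬A, ¬∃x A ≡ ∀x ¬A, De Morgan for ∧/∨):
  ((exists k. D(k)) | (exists n. forall i. (R(i) & R(n)))) & (exists p. ~D(p))
Extract every quantifier outward, since the variables are now distinct and don't occur free across branches:
  exists k. exists n. forall i. exists p. ((D(k) | R(i) & R(n)) & ~D(p))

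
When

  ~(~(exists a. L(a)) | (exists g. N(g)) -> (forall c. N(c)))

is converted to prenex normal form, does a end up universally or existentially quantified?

Eliminate → and ↔ using ¬ and ∨.
  ~(~(~(exists a. L(a)) | (exists g. N(g))) | (forall c. N(c)))
Drive negations inward (¬∀x A ≡ ∃x ¬A, ¬∃x A ≡ ∀x ¬A, De Morgan for ∧/∨):
  ((forall a. ~L(a)) | (exists g. N(g))) & (exists c. ~N(c))
Finally move all quantifiers to the prefix:
  forall a. exists g. exists c. ((~L(a) | N(g)) & ~N(c))
The quantifier exists a sits under an odd number of negations (counting the antecedent side of each →), so it flips to forall a.

universal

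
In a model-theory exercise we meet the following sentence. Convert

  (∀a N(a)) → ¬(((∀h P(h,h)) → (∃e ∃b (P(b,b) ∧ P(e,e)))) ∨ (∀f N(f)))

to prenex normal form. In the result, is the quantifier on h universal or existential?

Rewrite implications/biconditionals: A → B as ¬A ∨ B.
  ¬(∀a N(a)) ∨ ¬(¬(∀h P(h,h)) ∨ (∃e ∃b (P(b,b) ∧ P(e,e))) ∨ (∀f N(f)))
Drive negations inward (¬∀x A ≡ ∃x ¬A, ¬∃x A ≡ ∀x ¬A, De Morgan for ∧/∨):
  (∃a ¬N(a)) ∨ (∀h P(h,h)) ∧ (∀e ∀b (¬P(b,b) ∨ ¬P(e,e))) ∧ (∃f ¬N(f))
All bound variables are already distinct, so no renaming is needed.
Extract every quantifier outward, since the variables are now distinct and don't occur free across branches:
  ∃a ∀h ∀e ∀b ∃f (¬N(a) ∨ P(h,h) ∧ (¬P(b,b) ∨ ¬P(e,e)) ∧ ¬N(f))
The quantifier ∀h sits under an even number of negations (counting the antecedent side of each →), so it remains universal.

universal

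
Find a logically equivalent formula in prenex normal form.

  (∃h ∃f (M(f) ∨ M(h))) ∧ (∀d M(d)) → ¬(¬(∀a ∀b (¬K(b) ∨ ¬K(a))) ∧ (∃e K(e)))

∀h ∀f ∃d ∀a ∀b ∀e (¬M(f) ∧ ¬M(h) ∨ ¬M(d) ∨ ¬K(b) ∨ ¬K(a) ∨ ¬K(e))

First replace A → B with ¬A ∨ B.
  ¬((∃h ∃f (M(f) ∨ M(h))) ∧ (∀d M(d))) ∨ ¬(¬(∀a ∀b (¬K(b) ∨ ¬K(a))) ∧ (∃e K(e)))
Move each ¬ inward, flipping quantifiers it crosses:
  (∀h ∀f (¬M(f) ∧ ¬M(h))) ∨ (∃d ¬M(d)) ∨ (∀a ∀b (¬K(b) ∨ ¬K(a))) ∨ (∀e ¬K(e))
All bound variables are already distinct, so no renaming is needed.
Extract every quantifier outward, since the variables are now distinct and don't occur free across branches:
  ∀h ∀f ∃d ∀a ∀b ∀e (¬M(f) ∧ ¬M(h) ∨ ¬M(d) ∨ ¬K(b) ∨ ¬K(a) ∨ ¬K(e))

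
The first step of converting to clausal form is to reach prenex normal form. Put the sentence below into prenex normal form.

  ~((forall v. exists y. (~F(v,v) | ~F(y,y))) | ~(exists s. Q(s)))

exists v. forall y. exists s. (F(v,v) & F(y,y) & Q(s))

Move each ¬ inward, flipping quantifiers it crosses:
  (exists v. forall y. (F(v,v) & F(y,y))) & (exists s. Q(s))
Finally move all quantifiers to the prefix:
  exists v. forall y. exists s. (F(v,v) & F(y,y) & Q(s))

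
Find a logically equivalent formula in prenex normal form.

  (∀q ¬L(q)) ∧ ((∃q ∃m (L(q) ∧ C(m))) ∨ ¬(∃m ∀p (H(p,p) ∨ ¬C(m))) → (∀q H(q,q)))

∀q ∀b ∀m ∃w1 ∀p ∀x (¬L(q) ∧ ((¬L(b) ∨ ¬C(m)) ∧ (H(p,p) ∨ ¬C(w1)) ∨ H(x,x)))

First replace A → B with ¬A ∨ B.
  (∀q ¬L(q)) ∧ (¬((∃q ∃m (L(q) ∧ C(m))) ∨ ¬(∃m ∀p (H(p,p) ∨ ¬C(m)))) ∨ (∀q H(q,q)))
Push ¬ through the quantifiers and connectives to reach negation normal form:
  (∀q ¬L(q)) ∧ ((∀q ∀m (¬L(q) ∨ ¬C(m))) ∧ (∃m ∀p (H(p,p) ∨ ¬C(m))) ∨ (∀q H(q,q)))
Standardize variables apart so no two quantifiers bind the same name: q↦b, m↦w1, q↦x.
  (∀q ¬L(q)) ∧ ((∀b ∀m (¬L(b) ∨ ¬C(m))) ∧ (∃w1 ∀p (H(p,p) ∨ ¬C(w1))) ∨ (∀x H(x,x)))
Pull the quantifiers to the front (each side's bound variable is not free in the other side):
  ∀q ∀b ∀m ∃w1 ∀p ∀x (¬L(q) ∧ ((¬L(b) ∨ ¬C(m)) ∧ (H(p,p) ∨ ¬C(w1)) ∨ H(x,x)))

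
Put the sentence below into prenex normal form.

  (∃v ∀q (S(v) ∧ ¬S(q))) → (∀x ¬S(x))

∀v ∃q ∀x (¬S(v) ∨ S(q) ∨ ¬S(x))

First replace A → B with ¬A ∨ B.
  ¬(∃v ∀q (S(v) ∧ ¬S(q))) ∨ (∀x ¬S(x))
Drive negations inward (¬∀x A ≡ ∃x ¬A, ¬∃x A ≡ ∀x ¬A, De Morgan for ∧/∨):
  (∀v ∃q (¬S(v) ∨ S(q))) ∨ (∀x ¬S(x))
All bound variables are already distinct, so no renaming is needed.
Finally move all quantifiers to the prefix:
  ∀v ∃q ∀x (¬S(v) ∨ S(q) ∨ ¬S(x))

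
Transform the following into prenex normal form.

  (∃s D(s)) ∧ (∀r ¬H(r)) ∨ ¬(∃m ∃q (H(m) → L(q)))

Rewrite implications/biconditionals: A → B as ¬A ∨ B.
  (∃s D(s)) ∧ (∀r ¬H(r)) ∨ ¬(∃m ∃q (¬H(m) ∨ L(q)))
Push ¬ through the quantifiers and connectives to reach negation normal form:
  (∃s D(s)) ∧ (∀r ¬H(r)) ∨ (∀m ∀q (H(m) ∧ ¬L(q)))
All bound variables are already distinct, so no renaming is needed.
Finally move all quantifiers to the prefix:
  ∃s ∀r ∀m ∀q (D(s) ∧ ¬H(r) ∨ H(m) ∧ ¬L(q))

∃s ∀r ∀m ∀q (D(s) ∧ ¬H(r) ∨ H(m) ∧ ¬L(q))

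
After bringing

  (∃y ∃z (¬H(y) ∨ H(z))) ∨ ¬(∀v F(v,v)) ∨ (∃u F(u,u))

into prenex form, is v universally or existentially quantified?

Push ¬ through the quantifiers and connectives to reach negation normal form:
  (∃y ∃z (¬H(y) ∨ H(z))) ∨ (∃v ¬F(v,v)) ∨ (∃u F(u,u))
All bound variables are already distinct, so no renaming is needed.
Finally move all quantifiers to the prefix:
  ∃y ∃z ∃v ∃u (¬H(y) ∨ H(z) ∨ ¬F(v,v) ∨ F(u,u))
The quantifier ∀v sits under an odd number of negations, so it flips to ∃v.

existential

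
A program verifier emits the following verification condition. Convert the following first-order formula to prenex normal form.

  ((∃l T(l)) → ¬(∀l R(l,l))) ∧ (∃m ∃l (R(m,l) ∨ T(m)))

Rewrite implications/biconditionals: A → B as ¬A ∨ B.
  (¬(∃l T(l)) ∨ ¬(∀l R(l,l))) ∧ (∃m ∃l (R(m,l) ∨ T(m)))
Move each ¬ inward, flipping quantifiers it crosses:
  ((∀l ¬T(l)) ∨ (∃l ¬R(l,l))) ∧ (∃m ∃l (R(m,l) ∨ T(m)))
Give each quantifier a distinct variable: l↦a, l↦v1.
  ((∀l ¬T(l)) ∨ (∃a ¬R(a,a))) ∧ (∃m ∃v1 (R(m,v1) ∨ T(m)))
Extract every quantifier outward, since the variables are now distinct and don't occur free across branches:
  ∀l ∃a ∃m ∃v1 ((¬T(l) ∨ ¬R(a,a)) ∧ (R(m,v1) ∨ T(m)))

∀l ∃a ∃m ∃v1 ((¬T(l) ∨ ¬R(a,a)) ∧ (R(m,v1) ∨ T(m)))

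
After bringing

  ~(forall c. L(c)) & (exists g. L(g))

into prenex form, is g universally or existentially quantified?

Push ¬ through the quantifiers and connectives to reach negation normal form:
  (exists c. ~L(c)) & (exists g. L(g))
All bound variables are already distinct, so no renaming is needed.
Finally move all quantifiers to the prefix:
  exists c. exists g. (~L(c) & L(g))
The quantifier exists g sits under an even number of negations, so it remains existential.

existential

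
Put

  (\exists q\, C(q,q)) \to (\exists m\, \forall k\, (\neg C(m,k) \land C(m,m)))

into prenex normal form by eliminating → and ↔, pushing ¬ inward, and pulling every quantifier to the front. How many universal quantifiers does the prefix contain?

First replace A → B with ¬A ∨ B.
  \neg (\exists q\, C(q,q)) \lor (\exists m\, \forall k\, (\neg C(m,k) \land C(m,m)))
Push ¬ through the quantifiers and connectives to reach negation normal form:
  (\forall q\, \neg C(q,q)) \lor (\exists m\, \forall k\, (\neg C(m,k) \land C(m,m)))
All bound variables are already distinct, so no renaming is needed.
Finally move all quantifiers to the prefix:
  \forall q\, \exists m\, \forall k\, (\neg C(q,q) \lor \neg C(m,k) \land C(m,m))
The prefix is \forall q \exists m \forall k: 2 universal, 1 existential.

2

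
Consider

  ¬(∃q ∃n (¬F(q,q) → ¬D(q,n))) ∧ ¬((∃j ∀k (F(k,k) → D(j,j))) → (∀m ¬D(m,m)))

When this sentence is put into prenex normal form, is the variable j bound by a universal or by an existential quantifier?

existential

Rewrite implications/biconditionals: A → B as ¬A ∨ B.
  ¬(∃q ∃n (¬¬F(q,q) ∨ ¬D(q,n))) ∧ ¬(¬(∃j ∀k (¬F(k,k) ∨ D(j,j))) ∨ (∀m ¬D(m,m)))
Move each ¬ inward, flipping quantifiers it crosses:
  (∀q ∀n (¬F(q,q) ∧ D(q,n))) ∧ (∃j ∀k (¬F(k,k) ∨ D(j,j))) ∧ (∃m D(m,m))
All bound variables are already distinct, so no renaming is needed.
Extract every quantifier outward, since the variables are now distinct and don't occur free across branches:
  ∀q ∀n ∃j ∀k ∃m (¬F(q,q) ∧ D(q,n) ∧ (¬F(k,k) ∨ D(j,j)) ∧ D(m,m))
The quantifier ∃j sits under an even number of negations (counting the antecedent side of each →), so it remains existential.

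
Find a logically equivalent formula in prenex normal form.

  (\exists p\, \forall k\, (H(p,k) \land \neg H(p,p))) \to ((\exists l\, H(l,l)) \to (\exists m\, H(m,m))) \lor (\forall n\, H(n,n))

\forall p\, \exists k\, \forall l\, \exists m\, \forall n\, (\neg H(p,k) \lor H(p,p) \lor \neg H(l,l) \lor H(m,m) \lor H(n,n))

Eliminate → and ↔ using ¬ and ∨.
  \neg (\exists p\, \forall k\, (H(p,k) \land \neg H(p,p))) \lor \neg (\exists l\, H(l,l)) \lor (\exists m\, H(m,m)) \lor (\forall n\, H(n,n))
Drive negations inward (¬∀x A ≡ ∃x ¬A, ¬∃x A ≡ ∀x ¬A, De Morgan for ∧/∨):
  (\forall p\, \exists k\, (\neg H(p,k) \lor H(p,p))) \lor (\forall l\, \neg H(l,l)) \lor (\exists m\, H(m,m)) \lor (\forall n\, H(n,n))
All bound variables are already distinct, so no renaming is needed.
Finally move all quantifiers to the prefix:
  \forall p\, \exists k\, \forall l\, \exists m\, \forall n\, (\neg H(p,k) \lor H(p,p) \lor \neg H(l,l) \lor H(m,m) \lor H(n,n))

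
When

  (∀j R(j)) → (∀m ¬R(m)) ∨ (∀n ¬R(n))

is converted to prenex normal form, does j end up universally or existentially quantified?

existential

Eliminate → and ↔ using ¬ and ∨.
  ¬(∀j R(j)) ∨ (∀m ¬R(m)) ∨ (∀n ¬R(n))
Drive negations inward (¬∀x A ≡ ∃x ¬A, ¬∃x A ≡ ∀x ¬A, De Morgan for ∧/∨):
  (∃j ¬R(j)) ∨ (∀m ¬R(m)) ∨ (∀n ¬R(n))
Extract every quantifier outward, since the variables are now distinct and don't occur free across branches:
  ∃j ∀m ∀n (¬R(j) ∨ ¬R(m) ∨ ¬R(n))
The quantifier ∀j sits under an odd number of negations (counting the antecedent side of each →), so it flips to ∃j.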